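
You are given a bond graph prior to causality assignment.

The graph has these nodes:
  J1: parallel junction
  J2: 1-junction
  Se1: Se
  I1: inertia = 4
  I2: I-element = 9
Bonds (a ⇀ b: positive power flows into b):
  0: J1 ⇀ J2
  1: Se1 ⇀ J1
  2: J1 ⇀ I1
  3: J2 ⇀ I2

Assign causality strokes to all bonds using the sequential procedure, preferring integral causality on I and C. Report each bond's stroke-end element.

#1 stroke at J1  (Se1 (Se) sets effort on bond)
#0 stroke at J2  (0-jn J1 has e-setter on 1)
#2 stroke at I1  (J1: bond 1 brought effort, rest push out)
#3 stroke at I2  (closing 1-jn rule on J2)

β0 stroke at J2
β1 stroke at J1
β2 stroke at I1
β3 stroke at I2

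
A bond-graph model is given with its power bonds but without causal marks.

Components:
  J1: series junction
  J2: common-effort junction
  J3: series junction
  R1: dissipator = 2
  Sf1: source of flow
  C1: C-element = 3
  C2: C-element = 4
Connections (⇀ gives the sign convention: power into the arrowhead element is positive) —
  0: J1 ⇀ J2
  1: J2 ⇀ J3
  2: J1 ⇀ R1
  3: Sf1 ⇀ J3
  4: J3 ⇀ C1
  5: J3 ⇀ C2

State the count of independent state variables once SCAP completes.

b3 stroke→Sf1  (Sf1 (Sf) sets flow on bond)
b1 stroke→J3  (common-f at J3 fixed by 3)
b4 stroke→J3  (J3: bond 3 brought flow, rest push out)
b5 stroke→J3  (common-f at J3 fixed by 3)
b0 stroke→J2  (J2 needs exactly one e-in)
b2 stroke→J1  (common-f at J1 fixed by 0)

2  (C1, C2 all integral)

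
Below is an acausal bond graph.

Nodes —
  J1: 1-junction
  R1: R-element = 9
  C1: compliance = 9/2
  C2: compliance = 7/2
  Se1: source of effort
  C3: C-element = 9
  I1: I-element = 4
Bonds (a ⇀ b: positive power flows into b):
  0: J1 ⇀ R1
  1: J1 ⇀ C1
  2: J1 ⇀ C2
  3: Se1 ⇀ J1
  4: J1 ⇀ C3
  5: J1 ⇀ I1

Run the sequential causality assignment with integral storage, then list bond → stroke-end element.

#0 |J1
#1 |J1
#2 |J1
#3 |J1
#4 |J1
#5 |I1

b3 |J1  (Se1 (Se) sets effort on bond)
b1 |J1  (prefer integral on C1)
b2 |J1  (prefer integral on C2)
b4 |J1  (C3 integral (e out))
b5 |I1  (I1: I, integral causality)
b0 |J1  (common-f at J1 fixed by 5)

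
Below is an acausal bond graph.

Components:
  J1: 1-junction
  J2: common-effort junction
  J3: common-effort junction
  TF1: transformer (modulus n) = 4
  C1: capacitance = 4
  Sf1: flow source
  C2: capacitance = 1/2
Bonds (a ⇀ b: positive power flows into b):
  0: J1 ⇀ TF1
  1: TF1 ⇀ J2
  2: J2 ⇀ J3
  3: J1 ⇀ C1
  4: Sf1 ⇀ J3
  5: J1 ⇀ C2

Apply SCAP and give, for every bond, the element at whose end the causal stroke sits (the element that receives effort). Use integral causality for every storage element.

b0 |TF1
b1 |J2
b2 |J3
b3 |J1
b4 |Sf1
b5 |J1

bond 4 |Sf1  (Sf1 (Sf) sets flow on bond)
bond 2 |J3  (J3: last free bond brings effort in)
bond 1 |J2  (closing 0-jn rule on J2)
bond 0 |TF1  (TF1: transformer flips bond 1)
bond 3 |J1  (1-jn J1 has f-setter on 0)
bond 5 |J1  (J1 flow already set via bond 0)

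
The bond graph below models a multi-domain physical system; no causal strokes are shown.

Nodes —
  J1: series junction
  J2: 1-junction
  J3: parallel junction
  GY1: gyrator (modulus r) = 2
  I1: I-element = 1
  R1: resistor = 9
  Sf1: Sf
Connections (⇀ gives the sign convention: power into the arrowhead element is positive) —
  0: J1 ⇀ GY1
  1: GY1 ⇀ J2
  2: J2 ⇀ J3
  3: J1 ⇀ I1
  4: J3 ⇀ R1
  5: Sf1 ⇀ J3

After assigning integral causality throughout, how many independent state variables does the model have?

1  (I1 all integral)

b5 stroke→Sf1  (source Sf1 imposes f)
b3 stroke→I1  (I1: I, integral causality)
b0 stroke→J1  (common-f at J1 fixed by 3)
b1 stroke→J2  (GY1 both-in/both-out from 0)
b2 stroke→J3  (J2: last free bond brings flow in)
b4 stroke→R1  (J3: bond 2 brought effort, rest push out)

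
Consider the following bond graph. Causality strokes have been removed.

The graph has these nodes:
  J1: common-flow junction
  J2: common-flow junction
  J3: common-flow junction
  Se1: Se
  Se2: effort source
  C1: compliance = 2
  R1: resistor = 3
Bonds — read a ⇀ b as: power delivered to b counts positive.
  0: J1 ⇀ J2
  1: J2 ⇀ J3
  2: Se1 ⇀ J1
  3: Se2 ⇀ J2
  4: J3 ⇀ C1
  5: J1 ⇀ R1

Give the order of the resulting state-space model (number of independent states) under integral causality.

1  (C1 all integral)

bond 2 stroke→J1  (Se1 (Se) sets effort on bond)
bond 3 stroke→J2  (Se2 fixes effort; stroke away)
bond 4 stroke→J3  (C1: C, integral causality)
bond 1 stroke→J2  (J3 needs exactly one f-in)
bond 0 stroke→J1  (J2: last free bond brings flow in)
bond 5 stroke→R1  (only one flow-in slot at J1)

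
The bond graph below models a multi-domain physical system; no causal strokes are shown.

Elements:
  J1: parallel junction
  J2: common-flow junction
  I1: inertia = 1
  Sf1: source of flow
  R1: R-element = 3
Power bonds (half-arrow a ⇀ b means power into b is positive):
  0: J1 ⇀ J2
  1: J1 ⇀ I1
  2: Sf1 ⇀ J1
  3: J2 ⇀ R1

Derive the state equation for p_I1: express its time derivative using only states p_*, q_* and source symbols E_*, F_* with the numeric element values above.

bond 2 stroke→Sf1  (Sf1 (Sf) sets flow on bond)
bond 1 stroke→I1  (I1: I, integral causality)
bond 0 stroke→J1  (only one effort-in slot at J1)
bond 3 stroke→J2  (1-jn J2 has f-setter on 0)

dp_I1/dt = 3*F_Sf1 - 3*p_I1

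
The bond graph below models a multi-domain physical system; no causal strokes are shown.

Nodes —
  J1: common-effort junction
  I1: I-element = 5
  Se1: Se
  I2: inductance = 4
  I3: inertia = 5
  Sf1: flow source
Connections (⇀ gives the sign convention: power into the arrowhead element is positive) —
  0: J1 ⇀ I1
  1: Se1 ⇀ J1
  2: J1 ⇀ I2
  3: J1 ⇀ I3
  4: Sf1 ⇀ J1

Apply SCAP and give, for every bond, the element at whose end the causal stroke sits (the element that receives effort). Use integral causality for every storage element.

β1 stroke→J1  (Se1 fixes effort; stroke away)
β4 stroke→Sf1  (Sf1 fixes flow; stroke at Sf1)
β0 stroke→I1  (0-jn J1 has e-setter on 1)
β2 stroke→I2  (0-jn J1 has e-setter on 1)
β3 stroke→I3  (J1: bond 1 brought effort, rest push out)

β0 |I1
β1 |J1
β2 |I2
β3 |I3
β4 |Sf1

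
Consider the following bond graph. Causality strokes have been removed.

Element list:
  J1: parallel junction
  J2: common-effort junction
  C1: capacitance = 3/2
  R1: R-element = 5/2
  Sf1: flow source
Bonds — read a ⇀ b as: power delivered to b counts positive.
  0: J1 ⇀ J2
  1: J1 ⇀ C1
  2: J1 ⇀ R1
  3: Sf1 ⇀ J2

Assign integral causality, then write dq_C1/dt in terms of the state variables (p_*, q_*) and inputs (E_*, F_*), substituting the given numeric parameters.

#3 |Sf1  (Sf1 (Sf) sets flow on bond)
#0 |J2  (closing 0-jn rule on J2)
#1 |J1  (C1 integral (e out))
#2 |R1  (common-e at J1 fixed by 1)

dq_C1/dt = F_Sf1 - 4*q_C1/15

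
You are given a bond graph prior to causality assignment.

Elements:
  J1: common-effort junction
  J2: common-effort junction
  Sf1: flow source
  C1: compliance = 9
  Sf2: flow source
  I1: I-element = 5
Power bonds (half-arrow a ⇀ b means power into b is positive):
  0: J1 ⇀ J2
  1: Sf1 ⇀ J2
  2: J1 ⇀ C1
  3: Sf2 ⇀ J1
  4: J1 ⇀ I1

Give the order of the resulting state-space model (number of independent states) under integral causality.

b1 →Sf1  (Sf1: flow source, stroke at near end)
b3 →Sf2  (Sf2: flow source, stroke at near end)
b0 →J2  (only one effort-in slot at J2)
b2 →J1  (C1 outputs effort q/C1)
b4 →I1  (common-e at J1 fixed by 2)

2  (C1, I1 all integral)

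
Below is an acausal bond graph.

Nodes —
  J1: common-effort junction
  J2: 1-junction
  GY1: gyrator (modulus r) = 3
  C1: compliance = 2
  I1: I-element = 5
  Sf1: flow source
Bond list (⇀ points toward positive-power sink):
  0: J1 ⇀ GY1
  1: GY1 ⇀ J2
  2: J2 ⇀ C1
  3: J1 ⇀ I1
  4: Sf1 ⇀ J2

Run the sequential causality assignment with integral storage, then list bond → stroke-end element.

#4 |Sf1  (source Sf1 imposes f)
#1 |J2  (1-jn J2 has f-setter on 4)
#2 |J2  (common-f at J2 fixed by 4)
#0 |J1  (GY1: gyrator matches bond 1)
#3 |I1  (J1: bond 0 brought effort, rest push out)

β0 stroke at J1
β1 stroke at J2
β2 stroke at J2
β3 stroke at I1
β4 stroke at Sf1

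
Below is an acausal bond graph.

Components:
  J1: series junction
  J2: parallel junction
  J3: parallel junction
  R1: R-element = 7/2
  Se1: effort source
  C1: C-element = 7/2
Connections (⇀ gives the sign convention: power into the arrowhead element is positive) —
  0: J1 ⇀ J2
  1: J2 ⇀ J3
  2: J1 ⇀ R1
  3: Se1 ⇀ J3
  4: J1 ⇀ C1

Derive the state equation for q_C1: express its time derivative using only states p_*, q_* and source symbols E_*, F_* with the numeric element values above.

#3 stroke→J3  (Se1 (Se) sets effort on bond)
#1 stroke→J2  (J3 effort already set via bond 3)
#0 stroke→J1  (J2 effort already set via bond 1)
#4 stroke→J1  (C1 outputs effort q/C1)
#2 stroke→R1  (J1: last free bond brings flow in)

dq_C1/dt = -2*E_Se1/7 - 4*q_C1/49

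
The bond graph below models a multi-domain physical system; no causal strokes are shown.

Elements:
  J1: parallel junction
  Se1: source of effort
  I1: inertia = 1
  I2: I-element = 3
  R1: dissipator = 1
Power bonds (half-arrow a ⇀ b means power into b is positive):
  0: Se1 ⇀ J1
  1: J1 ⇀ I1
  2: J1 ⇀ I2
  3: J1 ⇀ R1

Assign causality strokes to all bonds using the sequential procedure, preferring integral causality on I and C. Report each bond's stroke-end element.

bond 0 →J1  (Se1 (Se) sets effort on bond)
bond 1 →I1  (J1 effort already set via bond 0)
bond 2 →I2  (J1 effort already set via bond 0)
bond 3 →R1  (common-e at J1 fixed by 0)

bond 0 stroke at J1
bond 1 stroke at I1
bond 2 stroke at I2
bond 3 stroke at R1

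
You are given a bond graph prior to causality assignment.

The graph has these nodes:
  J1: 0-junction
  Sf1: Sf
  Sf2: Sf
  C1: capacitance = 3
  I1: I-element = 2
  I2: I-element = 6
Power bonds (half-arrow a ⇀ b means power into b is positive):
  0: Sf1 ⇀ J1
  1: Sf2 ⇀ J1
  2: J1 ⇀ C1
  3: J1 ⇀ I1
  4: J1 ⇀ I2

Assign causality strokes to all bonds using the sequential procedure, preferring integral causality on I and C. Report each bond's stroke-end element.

β0 |Sf1
β1 |Sf2
β2 |J1
β3 |I1
β4 |I2

#0 stroke at Sf1  (Sf1: flow source, stroke at near end)
#1 stroke at Sf2  (Sf2 (Sf) sets flow on bond)
#2 stroke at J1  (C1 integral (e out))
#3 stroke at I1  (J1: bond 2 brought effort, rest push out)
#4 stroke at I2  (common-e at J1 fixed by 2)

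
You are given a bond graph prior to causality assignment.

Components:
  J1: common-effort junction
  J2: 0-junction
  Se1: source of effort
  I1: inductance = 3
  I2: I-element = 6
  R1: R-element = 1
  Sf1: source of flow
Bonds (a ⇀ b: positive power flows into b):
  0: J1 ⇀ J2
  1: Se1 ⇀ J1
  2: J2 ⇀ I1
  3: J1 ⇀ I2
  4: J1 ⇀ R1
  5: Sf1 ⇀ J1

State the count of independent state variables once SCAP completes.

2  (I1, I2 all integral)

b1 →J1  (Se1 (Se) sets effort on bond)
b5 →Sf1  (Sf1: flow source, stroke at near end)
b0 →J2  (J1: bond 1 brought effort, rest push out)
b3 →I2  (J1: bond 1 brought effort, rest push out)
b4 →R1  (J1: bond 1 brought effort, rest push out)
b2 →I1  (J2 effort already set via bond 0)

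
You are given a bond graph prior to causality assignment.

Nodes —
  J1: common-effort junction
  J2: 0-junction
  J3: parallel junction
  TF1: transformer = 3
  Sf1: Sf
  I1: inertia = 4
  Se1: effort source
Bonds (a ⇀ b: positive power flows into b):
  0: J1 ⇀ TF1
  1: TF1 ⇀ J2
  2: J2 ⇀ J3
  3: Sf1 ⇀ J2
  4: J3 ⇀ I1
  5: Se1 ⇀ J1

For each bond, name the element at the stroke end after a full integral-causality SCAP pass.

#3 |Sf1  (Sf1: flow source, stroke at near end)
#5 |J1  (Se1 fixes effort; stroke away)
#0 |TF1  (0-jn J1 has e-setter on 5)
#1 |J2  (through TF1, causality passes straight; one stroke at TF1)
#2 |J3  (common-e at J2 fixed by 1)
#4 |I1  (J3: bond 2 brought effort, rest push out)

b0 stroke→TF1
b1 stroke→J2
b2 stroke→J3
b3 stroke→Sf1
b4 stroke→I1
b5 stroke→J1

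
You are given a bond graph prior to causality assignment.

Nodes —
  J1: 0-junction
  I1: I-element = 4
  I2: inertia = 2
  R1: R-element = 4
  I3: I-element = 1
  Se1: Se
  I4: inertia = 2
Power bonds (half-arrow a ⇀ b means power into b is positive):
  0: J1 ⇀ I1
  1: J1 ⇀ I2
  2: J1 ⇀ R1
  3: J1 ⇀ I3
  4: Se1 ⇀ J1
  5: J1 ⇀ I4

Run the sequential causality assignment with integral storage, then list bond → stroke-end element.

#0 stroke→I1
#1 stroke→I2
#2 stroke→R1
#3 stroke→I3
#4 stroke→J1
#5 stroke→I4

bond 4 stroke→J1  (Se1 fixes effort; stroke away)
bond 0 stroke→I1  (J1 effort already set via bond 4)
bond 1 stroke→I2  (J1 effort already set via bond 4)
bond 2 stroke→R1  (0-jn J1 has e-setter on 4)
bond 3 stroke→I3  (J1: bond 4 brought effort, rest push out)
bond 5 stroke→I4  (0-jn J1 has e-setter on 4)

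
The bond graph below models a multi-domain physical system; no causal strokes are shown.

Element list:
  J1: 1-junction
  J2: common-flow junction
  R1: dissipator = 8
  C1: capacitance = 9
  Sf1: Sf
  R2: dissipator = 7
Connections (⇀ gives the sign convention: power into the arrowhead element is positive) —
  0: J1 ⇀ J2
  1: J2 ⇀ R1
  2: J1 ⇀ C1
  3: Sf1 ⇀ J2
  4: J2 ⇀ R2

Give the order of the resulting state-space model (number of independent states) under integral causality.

#3 |Sf1  (Sf1: flow source, stroke at near end)
#0 |J2  (J2: bond 3 brought flow, rest push out)
#1 |J2  (common-f at J2 fixed by 3)
#4 |J2  (J2 flow already set via bond 3)
#2 |J1  (common-f at J1 fixed by 0)

1  (C1 all integral)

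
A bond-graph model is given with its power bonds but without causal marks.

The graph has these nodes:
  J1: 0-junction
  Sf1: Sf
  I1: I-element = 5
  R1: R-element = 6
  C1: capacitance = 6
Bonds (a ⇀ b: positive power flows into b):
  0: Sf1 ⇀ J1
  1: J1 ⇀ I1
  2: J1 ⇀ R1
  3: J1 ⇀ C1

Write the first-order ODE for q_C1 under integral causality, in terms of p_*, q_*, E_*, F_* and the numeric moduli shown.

dq_C1/dt = F_Sf1 - p_I1/5 - q_C1/36

bond 0 stroke→Sf1  (Sf1: flow source, stroke at near end)
bond 1 stroke→I1  (I1: I, integral causality)
bond 3 stroke→J1  (C1 outputs effort q/C1)
bond 2 stroke→R1  (0-jn J1 has e-setter on 3)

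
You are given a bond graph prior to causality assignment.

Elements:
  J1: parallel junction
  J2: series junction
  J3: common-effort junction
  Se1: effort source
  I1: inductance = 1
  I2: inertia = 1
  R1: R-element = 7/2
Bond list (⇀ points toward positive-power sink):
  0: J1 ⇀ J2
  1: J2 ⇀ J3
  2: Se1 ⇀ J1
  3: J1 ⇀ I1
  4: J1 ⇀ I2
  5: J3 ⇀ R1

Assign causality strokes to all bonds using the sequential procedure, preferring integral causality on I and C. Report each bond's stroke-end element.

#0 stroke→J2
#1 stroke→J3
#2 stroke→J1
#3 stroke→I1
#4 stroke→I2
#5 stroke→R1

bond 2 stroke→J1  (Se1 fixes effort; stroke away)
bond 0 stroke→J2  (J1: bond 2 brought effort, rest push out)
bond 3 stroke→I1  (J1 effort already set via bond 2)
bond 4 stroke→I2  (0-jn J1 has e-setter on 2)
bond 1 stroke→J3  (J2: last free bond brings flow in)
bond 5 stroke→R1  (0-jn J3 has e-setter on 1)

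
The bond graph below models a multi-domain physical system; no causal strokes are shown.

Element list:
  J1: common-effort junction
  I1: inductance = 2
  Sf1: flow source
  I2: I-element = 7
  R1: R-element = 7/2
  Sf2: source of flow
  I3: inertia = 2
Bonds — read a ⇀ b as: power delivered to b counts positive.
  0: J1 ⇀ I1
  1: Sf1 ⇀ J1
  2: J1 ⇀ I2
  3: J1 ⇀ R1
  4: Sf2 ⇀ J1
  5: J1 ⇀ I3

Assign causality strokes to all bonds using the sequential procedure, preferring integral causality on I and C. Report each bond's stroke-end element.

b1 stroke→Sf1  (Sf1: flow source, stroke at near end)
b4 stroke→Sf2  (source Sf2 imposes f)
b0 stroke→I1  (I1: I, integral causality)
b2 stroke→I2  (I2 integral (f out))
b5 stroke→I3  (I3: I, integral causality)
b3 stroke→J1  (closing 0-jn rule on J1)

#0 stroke at I1
#1 stroke at Sf1
#2 stroke at I2
#3 stroke at J1
#4 stroke at Sf2
#5 stroke at I3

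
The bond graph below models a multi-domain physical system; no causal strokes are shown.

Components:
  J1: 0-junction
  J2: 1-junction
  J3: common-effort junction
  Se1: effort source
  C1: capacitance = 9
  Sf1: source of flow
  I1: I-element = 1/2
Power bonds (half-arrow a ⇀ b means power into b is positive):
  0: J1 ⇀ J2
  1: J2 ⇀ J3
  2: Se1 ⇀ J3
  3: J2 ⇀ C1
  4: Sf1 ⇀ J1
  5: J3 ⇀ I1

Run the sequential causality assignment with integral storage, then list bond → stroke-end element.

#2 stroke at J3  (Se1 (Se) sets effort on bond)
#4 stroke at Sf1  (Sf1: flow source, stroke at near end)
#0 stroke at J1  (closing 0-jn rule on J1)
#1 stroke at J2  (common-f at J2 fixed by 0)
#3 stroke at J2  (1-jn J2 has f-setter on 0)
#5 stroke at I1  (J3: bond 2 brought effort, rest push out)

β0 →J1
β1 →J2
β2 →J3
β3 →J2
β4 →Sf1
β5 →I1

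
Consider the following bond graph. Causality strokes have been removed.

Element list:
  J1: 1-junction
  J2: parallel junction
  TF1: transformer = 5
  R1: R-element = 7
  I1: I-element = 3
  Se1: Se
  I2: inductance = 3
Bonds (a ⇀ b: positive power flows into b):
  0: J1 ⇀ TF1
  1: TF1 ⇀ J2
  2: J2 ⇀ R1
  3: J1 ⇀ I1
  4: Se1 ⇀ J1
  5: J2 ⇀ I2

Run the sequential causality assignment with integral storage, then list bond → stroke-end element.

#0 stroke at J1
#1 stroke at TF1
#2 stroke at J2
#3 stroke at I1
#4 stroke at J1
#5 stroke at I2

β4 stroke at J1  (Se1 fixes effort; stroke away)
β3 stroke at I1  (I1: I, integral causality)
β0 stroke at J1  (J1 flow already set via bond 3)
β1 stroke at TF1  (through TF1, causality passes straight; one stroke at TF1)
β5 stroke at I2  (I2 integral (f out))
β2 stroke at J2  (closing 0-jn rule on J2)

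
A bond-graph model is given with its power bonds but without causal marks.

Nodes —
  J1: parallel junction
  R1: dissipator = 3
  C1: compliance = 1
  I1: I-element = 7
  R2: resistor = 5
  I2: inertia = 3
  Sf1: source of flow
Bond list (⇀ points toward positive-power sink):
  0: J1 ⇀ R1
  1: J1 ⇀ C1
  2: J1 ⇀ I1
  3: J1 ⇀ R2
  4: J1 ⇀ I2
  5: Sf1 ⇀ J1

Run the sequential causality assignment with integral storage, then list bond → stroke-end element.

#0 stroke at R1
#1 stroke at J1
#2 stroke at I1
#3 stroke at R2
#4 stroke at I2
#5 stroke at Sf1

b5 →Sf1  (source Sf1 imposes f)
b1 →J1  (C1 outputs effort q/C1)
b0 →R1  (J1 effort already set via bond 1)
b2 →I1  (0-jn J1 has e-setter on 1)
b3 →R2  (J1: bond 1 brought effort, rest push out)
b4 →I2  (J1: bond 1 brought effort, rest push out)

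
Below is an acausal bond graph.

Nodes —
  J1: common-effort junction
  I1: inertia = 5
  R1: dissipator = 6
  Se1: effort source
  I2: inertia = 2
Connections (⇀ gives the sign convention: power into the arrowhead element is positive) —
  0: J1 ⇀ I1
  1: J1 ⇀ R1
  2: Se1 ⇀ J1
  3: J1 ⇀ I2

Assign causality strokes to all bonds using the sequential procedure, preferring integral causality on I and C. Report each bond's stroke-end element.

bond 2 stroke→J1  (Se1 fixes effort; stroke away)
bond 0 stroke→I1  (J1: bond 2 brought effort, rest push out)
bond 1 stroke→R1  (0-jn J1 has e-setter on 2)
bond 3 stroke→I2  (0-jn J1 has e-setter on 2)

#0 stroke at I1
#1 stroke at R1
#2 stroke at J1
#3 stroke at I2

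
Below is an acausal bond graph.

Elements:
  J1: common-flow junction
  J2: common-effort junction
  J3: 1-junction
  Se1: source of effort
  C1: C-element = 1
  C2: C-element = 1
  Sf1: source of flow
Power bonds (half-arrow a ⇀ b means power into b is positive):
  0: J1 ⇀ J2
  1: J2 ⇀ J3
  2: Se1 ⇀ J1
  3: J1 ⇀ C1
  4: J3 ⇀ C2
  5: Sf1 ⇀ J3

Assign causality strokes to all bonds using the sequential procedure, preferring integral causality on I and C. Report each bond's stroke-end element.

#2 |J1  (Se1 (Se) sets effort on bond)
#5 |Sf1  (Sf1 fixes flow; stroke at Sf1)
#1 |J3  (common-f at J3 fixed by 5)
#4 |J3  (J3: bond 5 brought flow, rest push out)
#0 |J2  (J2: last free bond brings effort in)
#3 |J1  (J1 flow already set via bond 0)

b0 |J2
b1 |J3
b2 |J1
b3 |J1
b4 |J3
b5 |Sf1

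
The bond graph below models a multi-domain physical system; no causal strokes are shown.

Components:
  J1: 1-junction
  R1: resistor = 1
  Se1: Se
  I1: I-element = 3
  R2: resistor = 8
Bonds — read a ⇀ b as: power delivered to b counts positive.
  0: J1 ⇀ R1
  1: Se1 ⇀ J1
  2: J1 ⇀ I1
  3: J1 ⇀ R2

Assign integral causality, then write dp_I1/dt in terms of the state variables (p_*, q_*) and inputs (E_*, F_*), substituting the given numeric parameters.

b1 |J1  (Se1: effort source, stroke at far end)
b2 |I1  (I1 integral (f out))
b0 |J1  (1-jn J1 has f-setter on 2)
b3 |J1  (J1 flow already set via bond 2)

dp_I1/dt = E_Se1 - 3*p_I1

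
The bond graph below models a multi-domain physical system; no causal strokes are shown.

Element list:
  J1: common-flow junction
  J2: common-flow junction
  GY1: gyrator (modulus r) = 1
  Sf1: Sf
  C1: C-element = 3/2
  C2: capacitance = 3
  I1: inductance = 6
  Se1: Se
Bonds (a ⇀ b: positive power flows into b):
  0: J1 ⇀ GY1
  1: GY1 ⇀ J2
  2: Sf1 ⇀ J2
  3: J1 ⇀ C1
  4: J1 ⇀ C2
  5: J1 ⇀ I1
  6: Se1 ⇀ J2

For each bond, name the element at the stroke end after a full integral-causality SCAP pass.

b2 stroke→Sf1  (Sf1 (Sf) sets flow on bond)
b6 stroke→J2  (source Se1 imposes e)
b1 stroke→J2  (J2 flow already set via bond 2)
b0 stroke→J1  (GY1 both-in/both-out from 1)
b3 stroke→J1  (C1 outputs effort q/C1)
b4 stroke→J1  (C2 integral (e out))
b5 stroke→I1  (J1: last free bond brings flow in)

β0 stroke at J1
β1 stroke at J2
β2 stroke at Sf1
β3 stroke at J1
β4 stroke at J1
β5 stroke at I1
β6 stroke at J2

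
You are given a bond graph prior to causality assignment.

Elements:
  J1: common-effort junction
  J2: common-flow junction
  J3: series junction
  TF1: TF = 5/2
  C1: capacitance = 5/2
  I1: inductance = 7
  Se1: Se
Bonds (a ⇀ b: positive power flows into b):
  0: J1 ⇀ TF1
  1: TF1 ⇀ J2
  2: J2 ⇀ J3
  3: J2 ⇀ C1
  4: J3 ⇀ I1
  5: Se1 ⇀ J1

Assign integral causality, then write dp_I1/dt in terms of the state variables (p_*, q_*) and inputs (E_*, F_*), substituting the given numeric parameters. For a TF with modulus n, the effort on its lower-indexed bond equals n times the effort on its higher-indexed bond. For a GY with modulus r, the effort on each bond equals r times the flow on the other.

dp_I1/dt = 2*E_Se1/5 - 2*q_C1/5

b5 stroke at J1  (Se1: effort source, stroke at far end)
b0 stroke at TF1  (common-e at J1 fixed by 5)
b1 stroke at J2  (TF1: transformer flips bond 0)
b3 stroke at J2  (C1 outputs effort q/C1)
b2 stroke at J3  (closing 1-jn rule on J2)
b4 stroke at I1  (J3 needs exactly one f-in)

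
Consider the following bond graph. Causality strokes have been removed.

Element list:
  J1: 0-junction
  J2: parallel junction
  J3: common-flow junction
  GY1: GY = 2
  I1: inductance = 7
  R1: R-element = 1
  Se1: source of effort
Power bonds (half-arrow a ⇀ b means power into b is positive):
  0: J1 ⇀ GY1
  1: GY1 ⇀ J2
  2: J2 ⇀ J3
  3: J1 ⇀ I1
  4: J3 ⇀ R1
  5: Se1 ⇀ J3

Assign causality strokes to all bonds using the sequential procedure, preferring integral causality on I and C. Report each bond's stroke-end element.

b5 |J3  (Se1 (Se) sets effort on bond)
b3 |I1  (I1 outputs flow p/I1)
b0 |J1  (J1 needs exactly one e-in)
b1 |J2  (through GY1, causality inverts; strokes same side of GY1)
b2 |J3  (0-jn J2 has e-setter on 1)
b4 |R1  (J3 needs exactly one f-in)

bond 0 →J1
bond 1 →J2
bond 2 →J3
bond 3 →I1
bond 4 →R1
bond 5 →J3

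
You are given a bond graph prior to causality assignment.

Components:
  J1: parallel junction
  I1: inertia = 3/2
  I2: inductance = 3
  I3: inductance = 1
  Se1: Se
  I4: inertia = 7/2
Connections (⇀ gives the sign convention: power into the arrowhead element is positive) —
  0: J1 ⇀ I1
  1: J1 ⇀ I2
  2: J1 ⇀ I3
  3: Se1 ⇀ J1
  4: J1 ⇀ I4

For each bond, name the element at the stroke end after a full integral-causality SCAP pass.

b3 |J1  (Se1 (Se) sets effort on bond)
b0 |I1  (common-e at J1 fixed by 3)
b1 |I2  (common-e at J1 fixed by 3)
b2 |I3  (J1 effort already set via bond 3)
b4 |I4  (J1 effort already set via bond 3)

bond 0 →I1
bond 1 →I2
bond 2 →I3
bond 3 →J1
bond 4 →I4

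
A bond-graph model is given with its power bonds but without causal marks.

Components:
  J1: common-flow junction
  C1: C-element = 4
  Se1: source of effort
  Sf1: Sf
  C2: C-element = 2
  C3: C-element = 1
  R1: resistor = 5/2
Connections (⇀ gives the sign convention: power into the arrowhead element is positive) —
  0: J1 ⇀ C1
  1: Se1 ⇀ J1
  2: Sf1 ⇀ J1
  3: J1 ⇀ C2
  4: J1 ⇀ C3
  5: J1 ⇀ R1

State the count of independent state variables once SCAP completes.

b1 →J1  (Se1 fixes effort; stroke away)
b2 →Sf1  (Sf1 (Sf) sets flow on bond)
b0 →J1  (J1 flow already set via bond 2)
b3 →J1  (1-jn J1 has f-setter on 2)
b4 →J1  (J1 flow already set via bond 2)
b5 →J1  (1-jn J1 has f-setter on 2)

3  (C1, C2, C3 all integral)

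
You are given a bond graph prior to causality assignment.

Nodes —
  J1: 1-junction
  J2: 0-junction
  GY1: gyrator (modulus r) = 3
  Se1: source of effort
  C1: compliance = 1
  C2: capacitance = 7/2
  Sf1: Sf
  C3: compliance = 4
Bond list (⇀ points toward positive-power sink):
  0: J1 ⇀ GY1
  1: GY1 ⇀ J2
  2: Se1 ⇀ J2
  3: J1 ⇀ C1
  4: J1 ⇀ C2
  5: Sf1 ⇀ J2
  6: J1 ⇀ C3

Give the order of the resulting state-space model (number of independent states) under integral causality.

b2 stroke at J2  (Se1 (Se) sets effort on bond)
b5 stroke at Sf1  (Sf1 (Sf) sets flow on bond)
b1 stroke at GY1  (J2: bond 2 brought effort, rest push out)
b0 stroke at GY1  (GY GY1: same side as bond 1)
b3 stroke at J1  (common-f at J1 fixed by 0)
b4 stroke at J1  (J1: bond 0 brought flow, rest push out)
b6 stroke at J1  (1-jn J1 has f-setter on 0)

3  (C1, C2, C3 all integral)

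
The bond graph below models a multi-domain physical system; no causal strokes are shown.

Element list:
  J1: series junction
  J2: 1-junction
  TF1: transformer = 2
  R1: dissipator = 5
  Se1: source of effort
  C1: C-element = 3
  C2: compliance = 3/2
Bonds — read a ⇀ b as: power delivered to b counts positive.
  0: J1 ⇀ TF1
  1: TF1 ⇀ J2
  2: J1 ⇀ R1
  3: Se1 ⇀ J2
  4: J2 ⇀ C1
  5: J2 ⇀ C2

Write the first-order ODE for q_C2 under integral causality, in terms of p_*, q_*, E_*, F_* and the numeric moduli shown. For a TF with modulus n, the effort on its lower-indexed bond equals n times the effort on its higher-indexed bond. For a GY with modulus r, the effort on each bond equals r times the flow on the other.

dq_C2/dt = 4*E_Se1/5 - 4*q_C1/15 - 8*q_C2/15

#3 stroke→J2  (Se1 fixes effort; stroke away)
#4 stroke→J2  (C1 outputs effort q/C1)
#5 stroke→J2  (C2 outputs effort q/C2)
#1 stroke→TF1  (closing 1-jn rule on J2)
#0 stroke→J1  (TF1: transformer flips bond 1)
#2 stroke→R1  (only one flow-in slot at J1)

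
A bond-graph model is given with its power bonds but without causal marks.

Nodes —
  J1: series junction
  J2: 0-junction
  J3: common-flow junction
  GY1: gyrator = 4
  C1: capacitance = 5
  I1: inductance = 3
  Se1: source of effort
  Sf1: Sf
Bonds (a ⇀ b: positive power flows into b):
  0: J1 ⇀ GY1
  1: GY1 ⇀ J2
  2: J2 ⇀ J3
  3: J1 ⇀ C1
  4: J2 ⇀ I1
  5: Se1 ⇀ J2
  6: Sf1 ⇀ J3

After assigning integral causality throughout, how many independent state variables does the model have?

2  (C1, I1 all integral)

#5 stroke→J2  (Se1 fixes effort; stroke away)
#6 stroke→Sf1  (Sf1 fixes flow; stroke at Sf1)
#1 stroke→GY1  (common-e at J2 fixed by 5)
#2 stroke→J3  (0-jn J2 has e-setter on 5)
#4 stroke→I1  (J2: bond 5 brought effort, rest push out)
#0 stroke→GY1  (GY1 both-in/both-out from 1)
#3 stroke→J1  (common-f at J1 fixed by 0)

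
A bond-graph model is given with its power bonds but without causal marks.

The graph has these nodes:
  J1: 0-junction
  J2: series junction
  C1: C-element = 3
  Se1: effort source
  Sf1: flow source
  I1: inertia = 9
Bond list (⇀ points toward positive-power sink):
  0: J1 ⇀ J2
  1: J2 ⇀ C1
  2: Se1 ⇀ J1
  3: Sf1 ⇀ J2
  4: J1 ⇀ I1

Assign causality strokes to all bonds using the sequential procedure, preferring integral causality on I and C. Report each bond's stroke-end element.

b2 stroke→J1  (source Se1 imposes e)
b3 stroke→Sf1  (Sf1: flow source, stroke at near end)
b0 stroke→J2  (J1: bond 2 brought effort, rest push out)
b4 stroke→I1  (J1: bond 2 brought effort, rest push out)
b1 stroke→J2  (common-f at J2 fixed by 3)

β0 stroke at J2
β1 stroke at J2
β2 stroke at J1
β3 stroke at Sf1
β4 stroke at I1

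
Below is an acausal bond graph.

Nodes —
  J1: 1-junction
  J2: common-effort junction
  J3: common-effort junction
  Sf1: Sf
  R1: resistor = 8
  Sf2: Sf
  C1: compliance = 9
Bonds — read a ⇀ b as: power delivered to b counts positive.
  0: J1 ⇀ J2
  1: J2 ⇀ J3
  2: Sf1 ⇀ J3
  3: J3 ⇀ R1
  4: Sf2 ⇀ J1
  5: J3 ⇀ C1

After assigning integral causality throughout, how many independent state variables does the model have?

b2 |Sf1  (source Sf1 imposes f)
b4 |Sf2  (source Sf2 imposes f)
b0 |J1  (J1 flow already set via bond 4)
b1 |J2  (closing 0-jn rule on J2)
b5 |J3  (prefer integral on C1)
b3 |R1  (J3 effort already set via bond 5)

1  (C1 all integral)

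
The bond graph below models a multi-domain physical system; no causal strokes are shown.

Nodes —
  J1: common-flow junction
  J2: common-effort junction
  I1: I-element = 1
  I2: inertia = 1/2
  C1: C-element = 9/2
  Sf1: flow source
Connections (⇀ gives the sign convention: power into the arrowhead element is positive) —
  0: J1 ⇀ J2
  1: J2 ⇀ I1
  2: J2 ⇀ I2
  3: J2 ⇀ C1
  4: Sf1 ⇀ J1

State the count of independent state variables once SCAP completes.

β4 →Sf1  (Sf1 fixes flow; stroke at Sf1)
β0 →J1  (1-jn J1 has f-setter on 4)
β1 →I1  (I1 integral (f out))
β2 →I2  (I2: I, integral causality)
β3 →J2  (J2 needs exactly one e-in)

3  (C1, I1, I2 all integral)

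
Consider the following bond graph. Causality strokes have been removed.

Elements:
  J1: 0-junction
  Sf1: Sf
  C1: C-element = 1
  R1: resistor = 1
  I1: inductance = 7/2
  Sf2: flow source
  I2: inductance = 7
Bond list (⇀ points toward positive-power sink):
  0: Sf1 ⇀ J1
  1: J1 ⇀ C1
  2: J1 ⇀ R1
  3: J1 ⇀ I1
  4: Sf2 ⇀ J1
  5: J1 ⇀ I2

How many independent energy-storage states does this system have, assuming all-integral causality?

3  (C1, I1, I2 all integral)

b0 stroke at Sf1  (Sf1: flow source, stroke at near end)
b4 stroke at Sf2  (Sf2: flow source, stroke at near end)
b1 stroke at J1  (C1 integral (e out))
b2 stroke at R1  (0-jn J1 has e-setter on 1)
b3 stroke at I1  (common-e at J1 fixed by 1)
b5 stroke at I2  (J1 effort already set via bond 1)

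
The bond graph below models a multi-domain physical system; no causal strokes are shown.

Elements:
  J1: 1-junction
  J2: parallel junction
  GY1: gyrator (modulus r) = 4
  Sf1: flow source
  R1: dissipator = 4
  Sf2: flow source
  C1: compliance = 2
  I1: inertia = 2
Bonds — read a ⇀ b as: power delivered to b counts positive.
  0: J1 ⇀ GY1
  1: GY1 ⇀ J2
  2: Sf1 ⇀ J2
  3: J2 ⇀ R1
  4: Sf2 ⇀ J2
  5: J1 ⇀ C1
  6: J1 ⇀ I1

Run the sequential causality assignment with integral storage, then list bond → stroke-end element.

b2 stroke→Sf1  (Sf1 fixes flow; stroke at Sf1)
b4 stroke→Sf2  (Sf2 fixes flow; stroke at Sf2)
b5 stroke→J1  (C1 integral (e out))
b6 stroke→I1  (I1: I, integral causality)
b0 stroke→J1  (J1: bond 6 brought flow, rest push out)
b1 stroke→J2  (GY1 both-in/both-out from 0)
b3 stroke→R1  (J2: bond 1 brought effort, rest push out)

bond 0 |J1
bond 1 |J2
bond 2 |Sf1
bond 3 |R1
bond 4 |Sf2
bond 5 |J1
bond 6 |I1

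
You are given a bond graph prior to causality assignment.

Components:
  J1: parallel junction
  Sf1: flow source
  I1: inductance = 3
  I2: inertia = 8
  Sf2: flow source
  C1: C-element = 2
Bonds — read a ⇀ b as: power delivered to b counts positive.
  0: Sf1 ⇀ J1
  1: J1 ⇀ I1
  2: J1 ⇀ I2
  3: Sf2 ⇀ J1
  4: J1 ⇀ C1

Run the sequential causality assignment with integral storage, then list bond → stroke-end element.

#0 →Sf1  (source Sf1 imposes f)
#3 →Sf2  (Sf2 (Sf) sets flow on bond)
#1 →I1  (I1 outputs flow p/I1)
#2 →I2  (prefer integral on I2)
#4 →J1  (closing 0-jn rule on J1)

β0 stroke at Sf1
β1 stroke at I1
β2 stroke at I2
β3 stroke at Sf2
β4 stroke at J1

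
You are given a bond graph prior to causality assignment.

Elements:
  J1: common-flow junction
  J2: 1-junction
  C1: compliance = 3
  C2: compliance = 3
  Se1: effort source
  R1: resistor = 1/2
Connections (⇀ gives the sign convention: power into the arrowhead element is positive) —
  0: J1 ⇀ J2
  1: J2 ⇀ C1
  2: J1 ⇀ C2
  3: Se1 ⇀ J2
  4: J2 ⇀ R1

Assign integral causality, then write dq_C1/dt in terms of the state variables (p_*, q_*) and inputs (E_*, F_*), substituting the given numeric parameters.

dq_C1/dt = 2*E_Se1 - 2*q_C1/3 - 2*q_C2/3

bond 3 stroke→J2  (Se1: effort source, stroke at far end)
bond 1 stroke→J2  (prefer integral on C1)
bond 2 stroke→J1  (C2: C, integral causality)
bond 0 stroke→J2  (J1: last free bond brings flow in)
bond 4 stroke→R1  (J2 needs exactly one f-in)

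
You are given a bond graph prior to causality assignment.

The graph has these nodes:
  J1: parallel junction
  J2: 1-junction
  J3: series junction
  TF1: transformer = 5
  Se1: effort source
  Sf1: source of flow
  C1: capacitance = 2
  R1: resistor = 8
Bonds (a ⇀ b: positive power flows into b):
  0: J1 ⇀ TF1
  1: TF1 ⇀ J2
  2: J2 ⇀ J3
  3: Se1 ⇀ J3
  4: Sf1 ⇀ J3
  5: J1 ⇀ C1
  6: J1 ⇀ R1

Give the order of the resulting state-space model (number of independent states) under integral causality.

β3 stroke→J3  (Se1: effort source, stroke at far end)
β4 stroke→Sf1  (Sf1 fixes flow; stroke at Sf1)
β2 stroke→J3  (1-jn J3 has f-setter on 4)
β1 stroke→J2  (1-jn J2 has f-setter on 2)
β0 stroke→TF1  (TF TF1: opposite of bond 1)
β5 stroke→J1  (C1 integral (e out))
β6 stroke→R1  (common-e at J1 fixed by 5)

1  (C1 all integral)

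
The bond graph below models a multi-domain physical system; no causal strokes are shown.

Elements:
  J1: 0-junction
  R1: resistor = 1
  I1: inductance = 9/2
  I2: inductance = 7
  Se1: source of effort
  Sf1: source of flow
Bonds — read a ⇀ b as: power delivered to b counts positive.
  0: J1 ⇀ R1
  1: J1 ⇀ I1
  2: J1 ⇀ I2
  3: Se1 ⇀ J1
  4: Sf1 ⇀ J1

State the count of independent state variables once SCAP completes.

2  (I1, I2 all integral)

#3 stroke→J1  (Se1: effort source, stroke at far end)
#4 stroke→Sf1  (Sf1 fixes flow; stroke at Sf1)
#0 stroke→R1  (0-jn J1 has e-setter on 3)
#1 stroke→I1  (common-e at J1 fixed by 3)
#2 stroke→I2  (J1 effort already set via bond 3)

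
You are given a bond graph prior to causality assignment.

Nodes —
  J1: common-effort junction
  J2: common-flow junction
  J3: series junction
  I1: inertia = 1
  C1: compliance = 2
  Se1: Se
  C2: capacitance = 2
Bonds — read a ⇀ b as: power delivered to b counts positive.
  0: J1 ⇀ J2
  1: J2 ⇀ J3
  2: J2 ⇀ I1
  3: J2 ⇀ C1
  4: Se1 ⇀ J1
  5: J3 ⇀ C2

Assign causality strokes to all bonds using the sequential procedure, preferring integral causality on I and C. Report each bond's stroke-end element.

#4 stroke at J1  (source Se1 imposes e)
#0 stroke at J2  (J1: bond 4 brought effort, rest push out)
#2 stroke at I1  (I1 outputs flow p/I1)
#1 stroke at J2  (common-f at J2 fixed by 2)
#3 stroke at J2  (1-jn J2 has f-setter on 2)
#5 stroke at J3  (1-jn J3 has f-setter on 1)

#0 stroke at J2
#1 stroke at J2
#2 stroke at I1
#3 stroke at J2
#4 stroke at J1
#5 stroke at J3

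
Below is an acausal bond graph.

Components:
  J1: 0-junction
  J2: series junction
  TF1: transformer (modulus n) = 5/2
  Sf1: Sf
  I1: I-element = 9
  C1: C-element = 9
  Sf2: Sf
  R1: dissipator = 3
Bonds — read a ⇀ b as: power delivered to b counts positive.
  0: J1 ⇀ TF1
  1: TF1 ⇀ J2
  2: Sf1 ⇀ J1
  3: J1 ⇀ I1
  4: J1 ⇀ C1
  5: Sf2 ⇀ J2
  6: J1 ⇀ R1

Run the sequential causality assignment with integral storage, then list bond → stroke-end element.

#2 →Sf1  (source Sf1 imposes f)
#5 →Sf2  (source Sf2 imposes f)
#1 →J2  (J2: bond 5 brought flow, rest push out)
#0 →TF1  (TF1 one-in-one-out from 1)
#3 →I1  (I1: I, integral causality)
#4 →J1  (C1: C, integral causality)
#6 →R1  (common-e at J1 fixed by 4)

β0 stroke→TF1
β1 stroke→J2
β2 stroke→Sf1
β3 stroke→I1
β4 stroke→J1
β5 stroke→Sf2
β6 stroke→R1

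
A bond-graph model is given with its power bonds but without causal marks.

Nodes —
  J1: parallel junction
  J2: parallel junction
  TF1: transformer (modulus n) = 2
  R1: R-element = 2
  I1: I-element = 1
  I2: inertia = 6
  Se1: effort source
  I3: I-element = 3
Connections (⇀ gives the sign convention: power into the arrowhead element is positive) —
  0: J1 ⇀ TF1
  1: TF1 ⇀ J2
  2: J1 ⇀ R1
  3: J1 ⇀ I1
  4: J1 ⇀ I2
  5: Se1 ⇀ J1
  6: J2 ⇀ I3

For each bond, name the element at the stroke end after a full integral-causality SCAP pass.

#5 stroke at J1  (Se1 (Se) sets effort on bond)
#0 stroke at TF1  (common-e at J1 fixed by 5)
#2 stroke at R1  (common-e at J1 fixed by 5)
#3 stroke at I1  (common-e at J1 fixed by 5)
#4 stroke at I2  (J1: bond 5 brought effort, rest push out)
#1 stroke at J2  (through TF1, causality passes straight; one stroke at TF1)
#6 stroke at I3  (J2: bond 1 brought effort, rest push out)

bond 0 stroke at TF1
bond 1 stroke at J2
bond 2 stroke at R1
bond 3 stroke at I1
bond 4 stroke at I2
bond 5 stroke at J1
bond 6 stroke at I3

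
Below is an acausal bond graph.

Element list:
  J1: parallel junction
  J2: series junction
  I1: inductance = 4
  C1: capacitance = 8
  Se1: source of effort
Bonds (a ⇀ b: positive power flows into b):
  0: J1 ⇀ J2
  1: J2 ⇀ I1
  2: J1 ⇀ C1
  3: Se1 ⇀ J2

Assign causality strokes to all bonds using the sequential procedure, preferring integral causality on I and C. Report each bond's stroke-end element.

b3 →J2  (Se1: effort source, stroke at far end)
b1 →I1  (prefer integral on I1)
b0 →J2  (J2 flow already set via bond 1)
b2 →J1  (J1: last free bond brings effort in)

b0 stroke→J2
b1 stroke→I1
b2 stroke→J1
b3 stroke→J2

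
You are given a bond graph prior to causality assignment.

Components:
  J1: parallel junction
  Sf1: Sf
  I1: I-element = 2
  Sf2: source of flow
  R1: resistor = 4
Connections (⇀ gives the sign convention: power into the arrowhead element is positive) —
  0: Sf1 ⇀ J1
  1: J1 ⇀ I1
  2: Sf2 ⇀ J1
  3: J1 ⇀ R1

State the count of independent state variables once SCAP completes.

1  (I1 all integral)

bond 0 →Sf1  (Sf1: flow source, stroke at near end)
bond 2 →Sf2  (Sf2 (Sf) sets flow on bond)
bond 1 →I1  (prefer integral on I1)
bond 3 →J1  (closing 0-jn rule on J1)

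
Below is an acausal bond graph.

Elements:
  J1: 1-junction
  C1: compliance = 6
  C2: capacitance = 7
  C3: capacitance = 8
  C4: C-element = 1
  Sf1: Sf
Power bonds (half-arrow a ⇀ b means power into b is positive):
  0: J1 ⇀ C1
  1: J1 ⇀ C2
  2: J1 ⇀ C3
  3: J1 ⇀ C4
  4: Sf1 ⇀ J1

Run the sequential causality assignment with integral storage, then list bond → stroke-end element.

bond 4 stroke→Sf1  (source Sf1 imposes f)
bond 0 stroke→J1  (common-f at J1 fixed by 4)
bond 1 stroke→J1  (1-jn J1 has f-setter on 4)
bond 2 stroke→J1  (1-jn J1 has f-setter on 4)
bond 3 stroke→J1  (common-f at J1 fixed by 4)

bond 0 stroke at J1
bond 1 stroke at J1
bond 2 stroke at J1
bond 3 stroke at J1
bond 4 stroke at Sf1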